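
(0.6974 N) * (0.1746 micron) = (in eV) 7.6e+11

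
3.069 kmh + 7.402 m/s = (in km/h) 29.72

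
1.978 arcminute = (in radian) 0.0005754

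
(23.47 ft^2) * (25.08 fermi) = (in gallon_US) 1.445e-11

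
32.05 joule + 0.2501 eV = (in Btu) 0.03038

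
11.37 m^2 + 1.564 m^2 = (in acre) 0.003196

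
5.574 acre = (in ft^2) 2.428e+05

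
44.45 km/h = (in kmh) 44.45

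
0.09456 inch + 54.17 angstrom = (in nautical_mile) 1.297e-06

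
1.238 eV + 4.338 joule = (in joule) 4.338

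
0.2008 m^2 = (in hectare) 2.008e-05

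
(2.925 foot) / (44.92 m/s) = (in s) 0.01985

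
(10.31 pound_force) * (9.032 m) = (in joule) 414.2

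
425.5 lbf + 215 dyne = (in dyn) 1.893e+08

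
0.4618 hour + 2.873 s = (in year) 5.281e-05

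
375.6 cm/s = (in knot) 7.301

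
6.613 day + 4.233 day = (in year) 0.02972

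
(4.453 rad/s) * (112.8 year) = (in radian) 1.584e+10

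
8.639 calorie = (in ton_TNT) 8.639e-09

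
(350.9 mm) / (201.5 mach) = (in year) 1.622e-13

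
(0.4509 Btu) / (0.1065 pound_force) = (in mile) 0.624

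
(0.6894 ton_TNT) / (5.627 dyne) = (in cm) 5.126e+15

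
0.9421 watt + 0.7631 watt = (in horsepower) 0.002287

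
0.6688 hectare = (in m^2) 6688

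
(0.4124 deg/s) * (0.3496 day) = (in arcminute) 7.474e+05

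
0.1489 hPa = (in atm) 0.000147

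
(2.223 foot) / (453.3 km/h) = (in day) 6.228e-08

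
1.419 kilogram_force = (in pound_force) 3.128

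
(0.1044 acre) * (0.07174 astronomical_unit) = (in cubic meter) 4.534e+12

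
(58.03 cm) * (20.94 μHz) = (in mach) 3.569e-08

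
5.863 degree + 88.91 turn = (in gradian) 3.557e+04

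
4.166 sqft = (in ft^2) 4.166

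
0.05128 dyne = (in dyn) 0.05128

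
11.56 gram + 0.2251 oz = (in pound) 0.03955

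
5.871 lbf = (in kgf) 2.663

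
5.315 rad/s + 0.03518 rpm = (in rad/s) 5.319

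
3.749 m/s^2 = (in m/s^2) 3.749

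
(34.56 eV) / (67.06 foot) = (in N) 2.709e-19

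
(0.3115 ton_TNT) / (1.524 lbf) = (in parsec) 6.231e-09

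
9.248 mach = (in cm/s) 3.149e+05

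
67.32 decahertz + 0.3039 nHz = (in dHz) 6732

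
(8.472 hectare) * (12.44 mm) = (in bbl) 6629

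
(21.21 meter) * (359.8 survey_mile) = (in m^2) 1.228e+07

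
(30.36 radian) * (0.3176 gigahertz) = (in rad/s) 9.642e+09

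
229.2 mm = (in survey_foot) 0.752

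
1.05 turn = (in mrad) 6597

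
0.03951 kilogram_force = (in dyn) 3.875e+04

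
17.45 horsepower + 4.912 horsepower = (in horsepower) 22.36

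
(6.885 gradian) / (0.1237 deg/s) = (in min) 0.8349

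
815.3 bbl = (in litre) 1.296e+05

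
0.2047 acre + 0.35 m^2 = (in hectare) 0.08287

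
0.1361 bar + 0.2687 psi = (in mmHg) 116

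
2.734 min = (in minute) 2.734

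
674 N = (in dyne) 6.74e+07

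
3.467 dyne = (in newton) 3.467e-05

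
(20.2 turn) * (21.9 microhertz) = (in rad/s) 0.00278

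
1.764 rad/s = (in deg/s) 101.1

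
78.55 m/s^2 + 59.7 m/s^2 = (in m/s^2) 138.2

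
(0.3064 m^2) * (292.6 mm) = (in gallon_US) 23.68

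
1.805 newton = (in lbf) 0.4058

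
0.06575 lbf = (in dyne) 2.925e+04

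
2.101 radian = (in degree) 120.4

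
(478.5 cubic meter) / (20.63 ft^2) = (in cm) 2.497e+04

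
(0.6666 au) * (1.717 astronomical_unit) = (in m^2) 2.561e+22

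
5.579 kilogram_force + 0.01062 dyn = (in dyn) 5.471e+06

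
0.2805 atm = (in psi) 4.122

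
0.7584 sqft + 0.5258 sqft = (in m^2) 0.1193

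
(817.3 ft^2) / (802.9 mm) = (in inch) 3723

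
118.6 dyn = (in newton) 0.001186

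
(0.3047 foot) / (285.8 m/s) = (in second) 0.000325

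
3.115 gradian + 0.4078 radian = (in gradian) 29.08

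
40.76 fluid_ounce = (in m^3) 0.001205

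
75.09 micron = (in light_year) 7.937e-21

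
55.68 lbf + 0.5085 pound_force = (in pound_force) 56.19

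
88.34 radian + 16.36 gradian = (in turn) 14.1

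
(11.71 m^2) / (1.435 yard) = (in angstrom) 8.924e+10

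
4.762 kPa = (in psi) 0.6907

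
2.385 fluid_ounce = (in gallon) 0.01863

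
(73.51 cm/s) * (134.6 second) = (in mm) 9.894e+04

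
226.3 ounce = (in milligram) 6.415e+06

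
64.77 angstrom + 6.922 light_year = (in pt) 1.856e+20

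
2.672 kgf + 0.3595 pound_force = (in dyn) 2.78e+06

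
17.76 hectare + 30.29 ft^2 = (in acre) 43.89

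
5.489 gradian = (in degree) 4.94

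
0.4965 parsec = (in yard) 1.675e+16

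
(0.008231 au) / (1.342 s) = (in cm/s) 9.175e+10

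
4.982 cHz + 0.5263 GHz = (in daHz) 5.263e+07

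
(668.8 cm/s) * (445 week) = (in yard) 1.968e+09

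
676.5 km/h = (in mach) 0.5519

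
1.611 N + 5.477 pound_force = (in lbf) 5.839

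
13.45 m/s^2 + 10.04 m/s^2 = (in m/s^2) 23.49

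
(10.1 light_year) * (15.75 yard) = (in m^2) 1.376e+18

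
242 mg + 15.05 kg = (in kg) 15.05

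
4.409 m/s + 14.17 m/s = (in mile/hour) 41.56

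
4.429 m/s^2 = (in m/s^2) 4.429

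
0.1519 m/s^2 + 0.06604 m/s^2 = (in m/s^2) 0.2179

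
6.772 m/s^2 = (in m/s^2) 6.772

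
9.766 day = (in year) 0.02676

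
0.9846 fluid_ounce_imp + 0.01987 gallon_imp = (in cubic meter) 0.0001183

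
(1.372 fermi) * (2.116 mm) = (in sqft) 3.125e-17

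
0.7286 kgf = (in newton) 7.145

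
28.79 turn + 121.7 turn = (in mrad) 9.456e+05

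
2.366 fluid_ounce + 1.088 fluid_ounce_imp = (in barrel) 0.0006345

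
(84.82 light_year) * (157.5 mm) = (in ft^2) 1.36e+18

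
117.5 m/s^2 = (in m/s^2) 117.5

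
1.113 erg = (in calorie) 2.66e-08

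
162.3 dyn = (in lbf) 0.0003649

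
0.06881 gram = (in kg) 6.881e-05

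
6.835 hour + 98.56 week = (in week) 98.6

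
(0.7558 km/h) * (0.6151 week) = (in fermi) 7.81e+19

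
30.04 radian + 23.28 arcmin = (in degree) 1722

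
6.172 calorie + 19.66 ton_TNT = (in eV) 5.134e+29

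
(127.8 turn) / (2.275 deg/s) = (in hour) 5.618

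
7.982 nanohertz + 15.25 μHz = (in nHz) 1.526e+04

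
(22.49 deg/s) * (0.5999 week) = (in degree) 8.16e+06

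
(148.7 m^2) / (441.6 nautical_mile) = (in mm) 0.1818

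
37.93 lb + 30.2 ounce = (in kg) 18.06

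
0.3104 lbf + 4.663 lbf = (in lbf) 4.973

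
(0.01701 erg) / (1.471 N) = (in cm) 1.156e-07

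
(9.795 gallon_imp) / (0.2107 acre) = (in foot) 0.0001713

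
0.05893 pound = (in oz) 0.9429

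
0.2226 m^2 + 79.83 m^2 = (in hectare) 0.008005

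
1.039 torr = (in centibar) 0.1385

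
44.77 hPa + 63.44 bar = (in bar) 63.48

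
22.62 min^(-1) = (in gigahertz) 3.77e-10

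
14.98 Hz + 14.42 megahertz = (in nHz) 1.442e+16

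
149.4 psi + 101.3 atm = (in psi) 1638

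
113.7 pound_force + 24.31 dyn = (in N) 505.8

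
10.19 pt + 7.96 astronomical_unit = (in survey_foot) 3.907e+12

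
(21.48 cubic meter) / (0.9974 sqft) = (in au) 1.55e-09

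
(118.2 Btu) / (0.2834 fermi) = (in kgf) 4.487e+19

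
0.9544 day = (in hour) 22.91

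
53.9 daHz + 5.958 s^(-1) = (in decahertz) 54.5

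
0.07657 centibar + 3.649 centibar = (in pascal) 3726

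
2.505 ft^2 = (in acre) 5.751e-05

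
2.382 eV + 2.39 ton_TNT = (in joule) 1e+10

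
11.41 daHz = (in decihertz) 1141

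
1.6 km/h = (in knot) 0.8639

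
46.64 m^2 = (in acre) 0.01152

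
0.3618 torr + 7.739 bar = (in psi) 112.3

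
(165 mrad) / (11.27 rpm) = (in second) 0.1398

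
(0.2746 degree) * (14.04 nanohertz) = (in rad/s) 6.729e-11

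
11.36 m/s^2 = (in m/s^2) 11.36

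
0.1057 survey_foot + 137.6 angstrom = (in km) 3.222e-05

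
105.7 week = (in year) 2.027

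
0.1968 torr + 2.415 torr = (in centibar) 0.3482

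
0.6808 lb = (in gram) 308.8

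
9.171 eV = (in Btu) 1.393e-21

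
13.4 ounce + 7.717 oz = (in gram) 598.7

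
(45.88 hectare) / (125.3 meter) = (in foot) 1.201e+04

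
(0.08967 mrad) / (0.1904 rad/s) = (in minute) 7.849e-06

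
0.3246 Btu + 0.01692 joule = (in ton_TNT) 8.186e-08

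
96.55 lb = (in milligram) 4.379e+07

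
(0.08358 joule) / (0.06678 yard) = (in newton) 1.369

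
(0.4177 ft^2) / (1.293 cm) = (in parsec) 9.726e-17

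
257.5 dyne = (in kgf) 0.0002626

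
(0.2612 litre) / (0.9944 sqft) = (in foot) 0.009276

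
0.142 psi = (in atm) 0.009663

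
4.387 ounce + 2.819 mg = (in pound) 0.2742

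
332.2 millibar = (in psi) 4.818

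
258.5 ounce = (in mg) 7.328e+06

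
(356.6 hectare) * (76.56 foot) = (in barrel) 5.234e+08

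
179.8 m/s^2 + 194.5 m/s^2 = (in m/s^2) 374.3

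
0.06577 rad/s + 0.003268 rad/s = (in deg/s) 3.956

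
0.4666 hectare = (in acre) 1.153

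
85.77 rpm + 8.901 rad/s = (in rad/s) 17.88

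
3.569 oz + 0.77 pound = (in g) 450.4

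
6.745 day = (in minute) 9713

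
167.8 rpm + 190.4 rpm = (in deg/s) 2149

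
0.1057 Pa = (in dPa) 1.057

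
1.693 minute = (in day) 0.001176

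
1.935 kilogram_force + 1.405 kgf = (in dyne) 3.275e+06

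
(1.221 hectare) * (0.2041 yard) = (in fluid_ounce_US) 7.705e+07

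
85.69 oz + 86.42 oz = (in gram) 4879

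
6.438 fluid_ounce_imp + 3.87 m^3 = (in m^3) 3.87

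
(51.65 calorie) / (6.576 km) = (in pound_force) 0.007388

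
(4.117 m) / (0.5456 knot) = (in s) 14.67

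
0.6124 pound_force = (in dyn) 2.724e+05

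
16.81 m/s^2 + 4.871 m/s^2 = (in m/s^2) 21.68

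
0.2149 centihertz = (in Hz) 0.002149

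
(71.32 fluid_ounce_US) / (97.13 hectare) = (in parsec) 7.037e-26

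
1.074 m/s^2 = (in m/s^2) 1.074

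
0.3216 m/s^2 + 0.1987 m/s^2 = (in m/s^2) 0.5203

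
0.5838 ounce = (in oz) 0.5838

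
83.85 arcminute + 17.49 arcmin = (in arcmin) 101.3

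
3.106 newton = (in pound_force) 0.6983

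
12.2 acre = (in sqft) 5.314e+05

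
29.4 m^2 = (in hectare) 0.00294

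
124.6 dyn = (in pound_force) 0.0002801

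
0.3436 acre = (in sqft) 1.497e+04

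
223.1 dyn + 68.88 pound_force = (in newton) 306.4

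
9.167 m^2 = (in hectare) 0.0009167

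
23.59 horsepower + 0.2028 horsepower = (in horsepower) 23.79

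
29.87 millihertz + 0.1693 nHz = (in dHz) 0.2987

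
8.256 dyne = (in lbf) 1.856e-05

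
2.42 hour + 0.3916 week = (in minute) 4093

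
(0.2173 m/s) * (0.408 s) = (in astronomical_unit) 5.926e-13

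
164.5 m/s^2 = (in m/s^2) 164.5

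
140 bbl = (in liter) 2.226e+04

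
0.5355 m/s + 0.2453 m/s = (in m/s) 0.7808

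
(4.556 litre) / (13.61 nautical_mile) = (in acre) 4.466e-11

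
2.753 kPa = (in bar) 0.02753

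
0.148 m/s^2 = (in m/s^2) 0.148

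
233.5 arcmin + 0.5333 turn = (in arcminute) 1.175e+04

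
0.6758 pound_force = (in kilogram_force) 0.3065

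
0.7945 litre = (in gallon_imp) 0.1748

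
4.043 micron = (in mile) 2.512e-09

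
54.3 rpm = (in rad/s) 5.686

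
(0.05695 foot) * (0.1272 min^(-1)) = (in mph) 8.232e-05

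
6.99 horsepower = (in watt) 5212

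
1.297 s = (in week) 2.145e-06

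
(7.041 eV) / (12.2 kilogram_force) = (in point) 2.673e-17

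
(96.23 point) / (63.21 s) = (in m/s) 0.0005371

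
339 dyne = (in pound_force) 0.0007621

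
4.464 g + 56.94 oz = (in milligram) 1.619e+06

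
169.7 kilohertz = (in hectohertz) 1697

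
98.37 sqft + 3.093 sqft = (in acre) 0.002329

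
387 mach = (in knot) 2.561e+05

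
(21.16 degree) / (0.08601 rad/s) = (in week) 7.1e-06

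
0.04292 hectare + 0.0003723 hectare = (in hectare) 0.04329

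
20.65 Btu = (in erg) 2.179e+11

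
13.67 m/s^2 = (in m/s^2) 13.67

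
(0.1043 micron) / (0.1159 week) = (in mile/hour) 3.328e-12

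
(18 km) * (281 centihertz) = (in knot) 9.832e+04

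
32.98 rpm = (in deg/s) 197.9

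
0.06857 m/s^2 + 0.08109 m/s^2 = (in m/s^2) 0.1497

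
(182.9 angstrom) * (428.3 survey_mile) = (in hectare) 1.261e-06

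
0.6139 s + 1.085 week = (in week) 1.085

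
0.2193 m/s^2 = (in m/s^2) 0.2193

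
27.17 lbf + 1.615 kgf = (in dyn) 1.367e+07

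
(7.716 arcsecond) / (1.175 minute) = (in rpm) 5.067e-06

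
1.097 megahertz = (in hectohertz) 1.097e+04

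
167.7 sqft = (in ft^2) 167.7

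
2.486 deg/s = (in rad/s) 0.04339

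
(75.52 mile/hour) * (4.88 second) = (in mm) 1.648e+05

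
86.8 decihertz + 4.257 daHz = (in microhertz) 5.125e+07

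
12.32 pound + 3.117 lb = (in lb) 15.44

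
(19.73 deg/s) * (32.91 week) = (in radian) 6.854e+06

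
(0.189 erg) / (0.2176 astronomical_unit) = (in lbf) 1.305e-19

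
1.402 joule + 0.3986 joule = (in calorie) 0.4304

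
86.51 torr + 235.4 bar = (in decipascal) 2.355e+08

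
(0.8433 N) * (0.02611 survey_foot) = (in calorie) 0.001604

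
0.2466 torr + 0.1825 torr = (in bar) 0.0005721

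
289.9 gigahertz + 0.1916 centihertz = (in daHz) 2.899e+10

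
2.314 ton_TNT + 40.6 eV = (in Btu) 9.177e+06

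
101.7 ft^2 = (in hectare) 0.0009448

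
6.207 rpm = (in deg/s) 37.24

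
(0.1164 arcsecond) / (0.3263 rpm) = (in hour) 4.588e-09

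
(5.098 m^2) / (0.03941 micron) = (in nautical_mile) 6.985e+04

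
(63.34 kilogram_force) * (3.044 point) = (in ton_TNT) 1.594e-10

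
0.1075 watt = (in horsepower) 0.0001442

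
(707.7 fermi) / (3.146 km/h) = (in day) 9.373e-18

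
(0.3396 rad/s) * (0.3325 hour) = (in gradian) 2.588e+04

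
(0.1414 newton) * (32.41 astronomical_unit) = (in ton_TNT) 163.9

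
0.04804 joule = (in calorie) 0.01148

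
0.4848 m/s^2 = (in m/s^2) 0.4848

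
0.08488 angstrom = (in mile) 5.274e-15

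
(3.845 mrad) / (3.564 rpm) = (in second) 0.0103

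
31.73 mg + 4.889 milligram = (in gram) 0.03662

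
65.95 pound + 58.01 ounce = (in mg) 3.156e+07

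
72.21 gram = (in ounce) 2.547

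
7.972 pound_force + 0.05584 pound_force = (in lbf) 8.028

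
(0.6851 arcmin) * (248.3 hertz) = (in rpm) 0.4725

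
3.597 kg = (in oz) 126.9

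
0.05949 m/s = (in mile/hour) 0.1331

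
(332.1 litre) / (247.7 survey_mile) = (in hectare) 8.331e-11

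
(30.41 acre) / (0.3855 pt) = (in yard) 9.896e+08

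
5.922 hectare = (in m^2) 5.922e+04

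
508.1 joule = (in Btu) 0.4816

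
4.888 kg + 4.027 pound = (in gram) 6715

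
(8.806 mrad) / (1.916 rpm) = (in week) 7.257e-08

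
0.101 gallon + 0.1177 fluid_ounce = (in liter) 0.3858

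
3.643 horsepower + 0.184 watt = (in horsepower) 3.643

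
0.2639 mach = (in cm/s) 8986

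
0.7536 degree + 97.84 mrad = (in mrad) 111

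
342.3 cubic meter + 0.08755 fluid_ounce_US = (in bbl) 2153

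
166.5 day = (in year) 0.4562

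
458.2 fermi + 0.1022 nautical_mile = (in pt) 5.365e+05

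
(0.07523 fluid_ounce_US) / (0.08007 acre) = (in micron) 0.006866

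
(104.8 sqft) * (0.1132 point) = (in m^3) 0.0003888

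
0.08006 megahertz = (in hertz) 8.006e+04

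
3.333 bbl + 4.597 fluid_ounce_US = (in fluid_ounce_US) 1.792e+04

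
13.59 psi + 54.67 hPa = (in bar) 0.9917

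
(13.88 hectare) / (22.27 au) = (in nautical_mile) 2.25e-11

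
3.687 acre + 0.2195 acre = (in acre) 3.906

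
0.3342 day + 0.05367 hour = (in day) 0.3364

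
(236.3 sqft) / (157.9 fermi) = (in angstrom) 1.39e+24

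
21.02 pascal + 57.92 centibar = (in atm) 0.5718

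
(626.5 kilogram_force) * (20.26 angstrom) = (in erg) 124.5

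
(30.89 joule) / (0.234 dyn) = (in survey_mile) 8203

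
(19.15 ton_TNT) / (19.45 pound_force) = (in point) 2.625e+12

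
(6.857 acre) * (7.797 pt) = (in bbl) 480.1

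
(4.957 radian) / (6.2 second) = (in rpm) 7.635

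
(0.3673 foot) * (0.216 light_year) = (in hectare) 2.288e+10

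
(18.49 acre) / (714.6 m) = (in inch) 4122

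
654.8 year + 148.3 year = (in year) 803.1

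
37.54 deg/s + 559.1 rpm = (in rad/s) 59.2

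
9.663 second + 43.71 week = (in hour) 7343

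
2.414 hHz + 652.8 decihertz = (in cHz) 3.067e+04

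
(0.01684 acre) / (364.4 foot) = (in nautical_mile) 0.0003313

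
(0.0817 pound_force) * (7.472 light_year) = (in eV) 1.603e+35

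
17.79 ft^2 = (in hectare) 0.0001653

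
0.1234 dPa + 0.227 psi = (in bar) 0.01565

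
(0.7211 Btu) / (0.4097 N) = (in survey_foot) 6092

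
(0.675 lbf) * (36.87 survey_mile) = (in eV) 1.112e+24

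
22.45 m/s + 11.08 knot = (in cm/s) 2815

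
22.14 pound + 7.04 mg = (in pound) 22.14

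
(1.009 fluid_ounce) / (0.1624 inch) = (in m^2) 0.007234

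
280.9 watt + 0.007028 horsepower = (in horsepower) 0.3837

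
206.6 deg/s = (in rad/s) 3.606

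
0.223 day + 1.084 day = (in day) 1.307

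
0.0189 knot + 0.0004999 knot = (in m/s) 0.00998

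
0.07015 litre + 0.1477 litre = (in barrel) 0.00137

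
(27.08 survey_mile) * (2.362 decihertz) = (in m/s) 1.029e+04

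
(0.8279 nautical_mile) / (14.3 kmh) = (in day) 0.004468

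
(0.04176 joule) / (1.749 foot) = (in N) 0.07833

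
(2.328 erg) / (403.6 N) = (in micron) 0.0005768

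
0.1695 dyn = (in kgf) 1.728e-07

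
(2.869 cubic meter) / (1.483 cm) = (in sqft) 2082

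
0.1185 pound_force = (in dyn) 5.271e+04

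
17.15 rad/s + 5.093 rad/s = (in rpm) 212.4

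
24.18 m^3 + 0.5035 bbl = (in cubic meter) 24.26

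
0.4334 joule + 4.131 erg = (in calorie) 0.1036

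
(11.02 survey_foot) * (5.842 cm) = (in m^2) 0.1962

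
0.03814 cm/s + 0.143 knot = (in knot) 0.1437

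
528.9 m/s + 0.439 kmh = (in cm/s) 5.29e+04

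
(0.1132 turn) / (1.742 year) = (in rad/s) 1.295e-08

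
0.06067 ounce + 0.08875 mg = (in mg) 1720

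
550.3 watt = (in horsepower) 0.738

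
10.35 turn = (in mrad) 6.503e+04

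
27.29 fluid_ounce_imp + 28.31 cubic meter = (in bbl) 178.1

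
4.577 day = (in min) 6591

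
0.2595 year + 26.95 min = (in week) 13.53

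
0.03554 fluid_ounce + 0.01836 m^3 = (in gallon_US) 4.85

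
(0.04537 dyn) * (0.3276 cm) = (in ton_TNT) 3.552e-19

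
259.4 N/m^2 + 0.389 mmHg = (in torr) 2.335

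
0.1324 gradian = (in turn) 0.000331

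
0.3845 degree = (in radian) 0.006711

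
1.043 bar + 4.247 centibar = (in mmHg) 814.2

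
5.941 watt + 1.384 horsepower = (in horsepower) 1.392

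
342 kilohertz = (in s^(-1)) 3.42e+05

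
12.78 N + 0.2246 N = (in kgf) 1.326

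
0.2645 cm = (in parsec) 8.572e-20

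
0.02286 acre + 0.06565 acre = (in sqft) 3855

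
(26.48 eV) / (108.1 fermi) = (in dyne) 3.925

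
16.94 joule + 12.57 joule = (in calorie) 7.053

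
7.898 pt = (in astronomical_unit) 1.862e-14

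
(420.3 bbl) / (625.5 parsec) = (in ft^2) 3.727e-17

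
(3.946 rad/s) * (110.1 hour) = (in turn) 2.489e+05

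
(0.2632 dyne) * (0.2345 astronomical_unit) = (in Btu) 87.51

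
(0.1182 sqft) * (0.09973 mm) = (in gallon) 0.0002893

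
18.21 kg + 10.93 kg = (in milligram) 2.914e+07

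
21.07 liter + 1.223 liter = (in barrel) 0.1402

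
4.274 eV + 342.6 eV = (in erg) 5.558e-10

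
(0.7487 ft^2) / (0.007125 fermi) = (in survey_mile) 6.066e+12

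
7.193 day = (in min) 1.036e+04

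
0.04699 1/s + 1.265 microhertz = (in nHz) 4.699e+07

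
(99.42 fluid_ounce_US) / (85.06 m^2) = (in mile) 2.148e-08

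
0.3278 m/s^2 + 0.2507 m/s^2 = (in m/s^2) 0.5785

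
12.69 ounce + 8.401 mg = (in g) 359.8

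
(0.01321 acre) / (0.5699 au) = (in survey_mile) 3.896e-13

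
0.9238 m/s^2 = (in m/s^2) 0.9238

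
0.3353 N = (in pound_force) 0.07538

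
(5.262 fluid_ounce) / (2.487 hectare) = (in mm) 6.257e-06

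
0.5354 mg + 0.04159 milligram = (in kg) 5.77e-07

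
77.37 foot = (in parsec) 7.643e-16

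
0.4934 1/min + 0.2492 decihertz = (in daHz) 0.003314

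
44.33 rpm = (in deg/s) 266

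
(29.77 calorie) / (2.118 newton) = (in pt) 1.667e+05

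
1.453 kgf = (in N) 14.25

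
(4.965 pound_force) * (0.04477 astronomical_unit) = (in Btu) 1.402e+08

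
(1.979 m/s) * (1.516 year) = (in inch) 3.725e+09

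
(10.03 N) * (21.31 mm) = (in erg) 2.137e+06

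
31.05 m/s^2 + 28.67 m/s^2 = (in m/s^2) 59.72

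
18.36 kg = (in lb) 40.48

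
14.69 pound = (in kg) 6.663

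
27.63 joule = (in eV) 1.725e+20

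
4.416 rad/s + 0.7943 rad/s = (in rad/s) 5.21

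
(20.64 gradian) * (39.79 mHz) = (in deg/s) 0.7391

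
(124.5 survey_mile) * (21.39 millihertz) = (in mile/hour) 9587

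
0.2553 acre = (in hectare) 0.1033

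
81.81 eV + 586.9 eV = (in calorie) 2.561e-17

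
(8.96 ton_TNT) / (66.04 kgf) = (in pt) 1.641e+11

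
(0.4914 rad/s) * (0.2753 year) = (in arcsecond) 8.8e+11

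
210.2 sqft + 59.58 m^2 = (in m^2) 79.11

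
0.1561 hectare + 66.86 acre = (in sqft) 2.929e+06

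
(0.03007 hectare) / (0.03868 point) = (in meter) 2.204e+07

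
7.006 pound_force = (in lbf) 7.006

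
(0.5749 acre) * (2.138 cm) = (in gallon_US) 1.314e+04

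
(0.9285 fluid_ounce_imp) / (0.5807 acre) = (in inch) 4.42e-07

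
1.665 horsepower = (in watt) 1242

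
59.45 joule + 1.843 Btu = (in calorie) 478.9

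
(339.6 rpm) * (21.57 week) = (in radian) 4.639e+08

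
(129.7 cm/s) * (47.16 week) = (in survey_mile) 2.299e+04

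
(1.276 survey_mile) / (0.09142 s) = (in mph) 5.025e+04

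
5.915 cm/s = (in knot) 0.115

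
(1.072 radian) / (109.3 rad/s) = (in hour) 2.724e-06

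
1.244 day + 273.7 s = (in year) 0.003417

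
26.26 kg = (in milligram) 2.626e+07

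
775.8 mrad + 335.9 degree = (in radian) 6.638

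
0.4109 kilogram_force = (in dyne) 4.03e+05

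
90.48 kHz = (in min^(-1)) 5.429e+06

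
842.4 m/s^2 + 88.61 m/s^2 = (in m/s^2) 931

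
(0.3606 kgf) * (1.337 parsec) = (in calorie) 3.487e+16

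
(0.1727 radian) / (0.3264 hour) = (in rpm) 0.001403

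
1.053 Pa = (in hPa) 0.01053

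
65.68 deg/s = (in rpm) 10.95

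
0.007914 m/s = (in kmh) 0.02849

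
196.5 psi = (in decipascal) 1.355e+07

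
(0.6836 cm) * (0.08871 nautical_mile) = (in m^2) 1.123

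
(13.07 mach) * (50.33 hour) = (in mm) 8.063e+11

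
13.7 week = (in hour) 2302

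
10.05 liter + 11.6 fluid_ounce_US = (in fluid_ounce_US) 351.4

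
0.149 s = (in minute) 0.002483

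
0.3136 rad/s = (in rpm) 2.995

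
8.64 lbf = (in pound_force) 8.64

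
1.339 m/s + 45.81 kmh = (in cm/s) 1406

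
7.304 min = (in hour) 0.1217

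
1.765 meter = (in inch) 69.49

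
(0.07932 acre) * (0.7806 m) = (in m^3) 250.6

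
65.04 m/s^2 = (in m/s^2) 65.04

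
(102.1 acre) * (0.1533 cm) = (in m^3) 633.4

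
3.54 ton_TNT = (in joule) 1.481e+10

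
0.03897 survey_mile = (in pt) 1.778e+05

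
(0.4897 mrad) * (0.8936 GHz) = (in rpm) 4.179e+06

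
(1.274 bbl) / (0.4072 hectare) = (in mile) 3.091e-08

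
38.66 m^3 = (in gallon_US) 1.021e+04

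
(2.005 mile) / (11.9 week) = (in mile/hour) 0.001003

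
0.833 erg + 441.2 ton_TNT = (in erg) 1.846e+19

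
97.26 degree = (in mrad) 1698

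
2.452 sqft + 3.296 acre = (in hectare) 1.334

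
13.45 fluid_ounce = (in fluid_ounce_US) 13.45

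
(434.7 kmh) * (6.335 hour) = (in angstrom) 2.754e+16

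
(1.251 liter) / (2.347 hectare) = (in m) 5.33e-08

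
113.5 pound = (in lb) 113.5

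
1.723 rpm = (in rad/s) 0.1804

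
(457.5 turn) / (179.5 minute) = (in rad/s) 0.2669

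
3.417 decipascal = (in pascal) 0.3417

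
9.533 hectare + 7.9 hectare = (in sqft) 1.876e+06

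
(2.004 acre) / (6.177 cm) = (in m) 1.313e+05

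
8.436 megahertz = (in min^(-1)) 5.062e+08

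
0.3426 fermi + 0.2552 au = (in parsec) 1.237e-06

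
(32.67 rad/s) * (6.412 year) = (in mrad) 6.606e+12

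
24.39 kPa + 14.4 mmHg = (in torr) 197.3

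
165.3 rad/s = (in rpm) 1578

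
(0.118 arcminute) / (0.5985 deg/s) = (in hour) 9.128e-07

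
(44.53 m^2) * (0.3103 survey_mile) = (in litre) 2.224e+07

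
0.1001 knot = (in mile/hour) 0.1152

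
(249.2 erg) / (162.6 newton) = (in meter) 1.533e-07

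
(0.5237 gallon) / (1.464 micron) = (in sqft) 1.458e+04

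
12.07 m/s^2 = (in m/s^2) 12.07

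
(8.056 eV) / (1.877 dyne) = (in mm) 6.876e-11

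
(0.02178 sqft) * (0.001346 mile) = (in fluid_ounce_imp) 154.3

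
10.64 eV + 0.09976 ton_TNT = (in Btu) 3.956e+05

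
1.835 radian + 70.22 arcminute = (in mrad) 1855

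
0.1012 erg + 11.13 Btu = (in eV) 7.329e+22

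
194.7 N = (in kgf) 19.85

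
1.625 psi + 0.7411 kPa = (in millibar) 119.5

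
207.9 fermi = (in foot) 6.821e-13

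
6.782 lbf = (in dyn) 3.017e+06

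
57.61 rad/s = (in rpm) 550.1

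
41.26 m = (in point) 1.17e+05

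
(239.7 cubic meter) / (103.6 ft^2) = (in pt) 7.06e+04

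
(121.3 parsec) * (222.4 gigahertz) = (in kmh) 2.997e+30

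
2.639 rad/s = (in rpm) 25.2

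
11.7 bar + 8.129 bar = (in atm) 19.57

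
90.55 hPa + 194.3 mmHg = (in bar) 0.3496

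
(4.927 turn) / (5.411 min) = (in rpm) 0.9106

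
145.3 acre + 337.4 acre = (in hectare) 195.3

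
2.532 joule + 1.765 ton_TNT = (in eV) 4.609e+28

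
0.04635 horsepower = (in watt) 34.56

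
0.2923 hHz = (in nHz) 2.923e+10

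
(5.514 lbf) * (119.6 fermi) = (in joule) 2.933e-12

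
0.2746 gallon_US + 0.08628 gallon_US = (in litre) 1.366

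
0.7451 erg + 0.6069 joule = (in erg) 6.069e+06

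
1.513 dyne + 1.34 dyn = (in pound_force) 6.414e-06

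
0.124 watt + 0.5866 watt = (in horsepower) 0.0009529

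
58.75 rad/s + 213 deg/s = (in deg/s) 3579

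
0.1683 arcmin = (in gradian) 0.003117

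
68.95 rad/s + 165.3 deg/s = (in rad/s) 71.84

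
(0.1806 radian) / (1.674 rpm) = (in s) 1.03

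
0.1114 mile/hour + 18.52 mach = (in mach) 18.52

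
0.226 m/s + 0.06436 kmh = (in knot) 0.4741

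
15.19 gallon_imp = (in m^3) 0.06906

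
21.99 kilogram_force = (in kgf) 21.99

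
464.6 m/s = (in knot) 903.1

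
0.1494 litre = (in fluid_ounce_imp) 5.258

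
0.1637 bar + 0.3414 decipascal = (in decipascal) 1.637e+05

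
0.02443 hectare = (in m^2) 244.3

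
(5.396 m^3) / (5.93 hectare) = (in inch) 0.003582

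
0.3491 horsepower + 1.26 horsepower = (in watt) 1200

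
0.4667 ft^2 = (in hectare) 4.336e-06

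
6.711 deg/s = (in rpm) 1.119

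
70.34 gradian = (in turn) 0.1759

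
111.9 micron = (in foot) 0.0003671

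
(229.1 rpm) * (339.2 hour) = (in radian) 2.93e+07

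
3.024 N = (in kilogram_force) 0.3084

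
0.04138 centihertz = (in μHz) 413.8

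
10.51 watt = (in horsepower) 0.01409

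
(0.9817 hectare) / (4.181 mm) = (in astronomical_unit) 1.57e-05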